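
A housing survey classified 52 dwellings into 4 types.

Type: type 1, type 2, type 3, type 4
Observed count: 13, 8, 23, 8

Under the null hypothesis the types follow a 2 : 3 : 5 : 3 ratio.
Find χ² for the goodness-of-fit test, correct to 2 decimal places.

6.24

Ratio total = 13. Expected counts: 52×2/13 = 8, 52×3/13 = 12, 52×5/13 = 20, 52×3/13 = 12.
cat         O        E   (O−E)²/E
type 1     13        8      3.125
type 2      8       12      1.333
type 3     23       20      0.450
type 4      8       12      1.333
Sum = 6.24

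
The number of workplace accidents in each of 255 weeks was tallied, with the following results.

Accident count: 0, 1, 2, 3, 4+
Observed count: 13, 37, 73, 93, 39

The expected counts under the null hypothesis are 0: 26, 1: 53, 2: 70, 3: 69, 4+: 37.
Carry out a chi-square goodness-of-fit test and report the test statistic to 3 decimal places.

19.915

cat         O        E   (O−E)²/E
0          13       26     6.5000
1          37       53     4.8302
2          73       70     0.1286
3          93       69     8.3478
4+         39       37     0.1081
Sum = 19.915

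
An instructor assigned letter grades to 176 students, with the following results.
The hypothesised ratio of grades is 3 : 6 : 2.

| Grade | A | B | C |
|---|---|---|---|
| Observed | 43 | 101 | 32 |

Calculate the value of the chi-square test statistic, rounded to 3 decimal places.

Ratio total = 11. Expected counts: 176×3/11 = 48, 176×6/11 = 96, 176×2/11 = 32.
cat         O        E   (O−E)²/E
A          43       48     0.5208
B         101       96     0.2604
C          32       32     0.0000
Sum = 0.781

0.781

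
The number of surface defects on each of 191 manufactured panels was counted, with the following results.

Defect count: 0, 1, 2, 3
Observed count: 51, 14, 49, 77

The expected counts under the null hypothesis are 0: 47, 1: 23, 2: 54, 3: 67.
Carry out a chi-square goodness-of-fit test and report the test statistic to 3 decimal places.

5.818

χ² = (51−47)²/47 + (14−23)²/23 + (49−54)²/54 + (77−67)²/67
   = 0.3404 + 3.5217 + 0.4630 + 1.4925
Sum = 5.818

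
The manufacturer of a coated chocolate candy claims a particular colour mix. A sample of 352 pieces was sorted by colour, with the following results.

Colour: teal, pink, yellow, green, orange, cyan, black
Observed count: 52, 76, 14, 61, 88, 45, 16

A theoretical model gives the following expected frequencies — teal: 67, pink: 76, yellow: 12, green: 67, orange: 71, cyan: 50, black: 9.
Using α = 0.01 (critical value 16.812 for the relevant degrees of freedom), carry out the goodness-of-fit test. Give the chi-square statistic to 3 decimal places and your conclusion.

cat         O        E   (O−E)²/E
teal       52       67     3.3582
pink       76       76     0.0000
yellow     14       12     0.3333
green      61       67     0.5373
orange     88       71     4.0704
cyan       45       50     0.5000
black      16        9     5.4444
Sum = 14.244
df = 6. Since 14.244 < 16.812, we do not reject H₀.

14.244; do not reject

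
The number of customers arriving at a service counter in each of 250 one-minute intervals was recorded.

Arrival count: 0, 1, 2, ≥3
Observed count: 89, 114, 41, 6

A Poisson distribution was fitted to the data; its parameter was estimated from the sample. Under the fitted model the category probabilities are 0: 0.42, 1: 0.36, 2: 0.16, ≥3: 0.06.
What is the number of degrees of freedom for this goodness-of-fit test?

There are k = 4 categories and 1 parameter estimated from the data, so df = 4 − 1 − 1 = 2.

2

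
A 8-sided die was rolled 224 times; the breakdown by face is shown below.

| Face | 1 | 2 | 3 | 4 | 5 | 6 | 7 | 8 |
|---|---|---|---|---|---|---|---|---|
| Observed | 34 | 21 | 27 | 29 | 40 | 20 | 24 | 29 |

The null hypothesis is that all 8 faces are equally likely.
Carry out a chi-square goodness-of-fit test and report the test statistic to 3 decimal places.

11.143

Under H₀ each category has probability 1/8, so each expected count is 224/8 = 28.
χ² = (34−28)²/28 + (21−28)²/28 + (27−28)²/28 + (29−28)²/28 + (40−28)²/28 + (20−28)²/28 + (24−28)²/28 + (29−28)²/28
   = 1.2857 + 1.7500 + 0.0357 + 0.0357 + 5.1429 + 2.2857 + 0.5714 + 0.0357
Sum = 11.143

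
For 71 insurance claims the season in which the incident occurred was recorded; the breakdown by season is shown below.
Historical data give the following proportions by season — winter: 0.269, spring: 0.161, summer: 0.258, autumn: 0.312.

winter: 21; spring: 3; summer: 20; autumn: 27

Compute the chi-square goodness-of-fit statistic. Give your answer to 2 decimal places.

Expected counts E_i = n·p_i: 71×0.269 = 19.099, 71×0.161 = 11.431, 71×0.258 = 18.318, 71×0.312 = 22.152.
χ² = (21−19.099)²/19.099 + (3−11.431)²/11.431 + (20−18.318)²/18.318 + (27−22.152)²/22.152
   = 0.189 + 6.218 + 0.154 + 1.061
Sum = 7.62

7.62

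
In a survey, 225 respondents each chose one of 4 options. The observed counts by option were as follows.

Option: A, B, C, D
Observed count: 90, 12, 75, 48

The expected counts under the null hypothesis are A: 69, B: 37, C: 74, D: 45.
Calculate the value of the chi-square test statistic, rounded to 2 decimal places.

23.50

A: (90 − 69)²/69 = 441/69 = 6.391
B: (12 − 37)²/37 = 625/37 = 16.892
C: (75 − 74)²/74 = 1/74 = 0.014
D: (48 − 45)²/45 = 9/45 = 0.200
Sum = 23.50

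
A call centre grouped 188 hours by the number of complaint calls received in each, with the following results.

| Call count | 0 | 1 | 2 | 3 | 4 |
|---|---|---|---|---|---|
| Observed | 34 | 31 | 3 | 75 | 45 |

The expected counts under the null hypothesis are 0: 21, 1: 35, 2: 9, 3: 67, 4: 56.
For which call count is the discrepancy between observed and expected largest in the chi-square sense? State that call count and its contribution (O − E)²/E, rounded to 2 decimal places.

χ² = (34−21)²/21 + (31−35)²/35 + (3−9)²/9 + (75−67)²/67 + (45−56)²/56
   = 8.048 + 0.457 + 4.000 + 0.955 + 2.161
The largest term is for 0: 8.05.

0, 8.05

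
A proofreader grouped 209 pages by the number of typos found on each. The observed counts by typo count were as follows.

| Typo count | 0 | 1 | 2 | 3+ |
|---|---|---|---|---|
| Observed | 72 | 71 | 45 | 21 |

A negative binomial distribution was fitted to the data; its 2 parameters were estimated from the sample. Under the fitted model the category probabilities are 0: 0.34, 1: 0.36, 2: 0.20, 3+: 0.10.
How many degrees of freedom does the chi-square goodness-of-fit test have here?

There are k = 4 categories and 2 parameters estimated from the data, so df = 4 − 1 − 2 = 1.

1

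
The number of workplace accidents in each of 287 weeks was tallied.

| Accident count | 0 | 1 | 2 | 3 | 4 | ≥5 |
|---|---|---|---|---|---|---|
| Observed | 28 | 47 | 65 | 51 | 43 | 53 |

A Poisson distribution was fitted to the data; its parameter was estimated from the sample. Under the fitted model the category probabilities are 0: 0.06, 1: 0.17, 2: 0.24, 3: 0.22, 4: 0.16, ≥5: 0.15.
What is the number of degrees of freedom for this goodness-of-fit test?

4

There are k = 6 categories and 1 parameter estimated from the data, so df = 6 − 1 − 1 = 4.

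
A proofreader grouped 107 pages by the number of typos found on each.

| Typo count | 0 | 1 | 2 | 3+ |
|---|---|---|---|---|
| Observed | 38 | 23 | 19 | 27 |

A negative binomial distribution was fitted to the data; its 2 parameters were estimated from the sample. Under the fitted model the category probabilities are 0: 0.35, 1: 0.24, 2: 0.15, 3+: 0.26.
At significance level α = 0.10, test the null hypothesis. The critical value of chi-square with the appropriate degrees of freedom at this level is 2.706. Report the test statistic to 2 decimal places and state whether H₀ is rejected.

0.85; do not reject

Expected counts E_i = n·p_i: 107×0.35 = 37.45, 107×0.24 = 25.68, 107×0.15 = 16.05, 107×0.26 = 27.82.
cat         O        E   (O−E)²/E
0          38    37.45      0.008
1          23    25.68      0.280
2          19    16.05      0.542
3+         27    27.82      0.024
Sum = 0.85
df = 1. Since 0.85 < 2.706, we do not reject H₀.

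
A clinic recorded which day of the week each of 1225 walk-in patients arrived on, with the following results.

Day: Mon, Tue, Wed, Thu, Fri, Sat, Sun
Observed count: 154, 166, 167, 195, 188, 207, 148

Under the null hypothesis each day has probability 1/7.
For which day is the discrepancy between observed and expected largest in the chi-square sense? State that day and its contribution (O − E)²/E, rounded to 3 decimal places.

Sat, 5.851

Under H₀ each category has probability 1/7, so each expected count is 1225/7 = 175.
χ² = (154−175)²/175 + (166−175)²/175 + (167−175)²/175 + (195−175)²/175 + (188−175)²/175 + (207−175)²/175 + (148−175)²/175
   = 2.5200 + 0.4629 + 0.3657 + 2.2857 + 0.9657 + 5.8514 + 4.1657
The largest term is for Sat: 5.851.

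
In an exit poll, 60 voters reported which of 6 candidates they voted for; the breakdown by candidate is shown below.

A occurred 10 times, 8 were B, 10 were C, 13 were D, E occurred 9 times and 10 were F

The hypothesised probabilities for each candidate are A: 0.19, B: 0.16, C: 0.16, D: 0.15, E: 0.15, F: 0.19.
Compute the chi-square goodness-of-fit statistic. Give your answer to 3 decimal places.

Expected counts E_i = n·p_i: 60×0.19 = 11.4, 60×0.16 = 9.6, 60×0.16 = 9.6, 60×0.15 = 9, 60×0.15 = 9, 60×0.19 = 11.4.
cat         O        E   (O−E)²/E
A          10     11.4     0.1719
B           8      9.6     0.2667
C          10      9.6     0.0167
D          13        9     1.7778
E           9        9     0.0000
F          10     11.4     0.1719
Sum = 2.405

2.405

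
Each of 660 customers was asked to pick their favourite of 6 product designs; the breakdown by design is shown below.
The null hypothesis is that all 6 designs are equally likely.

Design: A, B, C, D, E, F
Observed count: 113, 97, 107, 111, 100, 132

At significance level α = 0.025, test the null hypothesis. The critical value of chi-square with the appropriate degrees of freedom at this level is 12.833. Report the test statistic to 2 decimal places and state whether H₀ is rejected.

Under H₀ each category has probability 1/6, so each expected count is 660/6 = 110.
A: (113 − 110)²/110 = 9/110 = 0.082
B: (97 − 110)²/110 = 169/110 = 1.536
C: (107 − 110)²/110 = 9/110 = 0.082
D: (111 − 110)²/110 = 1/110 = 0.009
E: (100 − 110)²/110 = 100/110 = 0.909
F: (132 − 110)²/110 = 484/110 = 4.400
Sum = 7.02
df = 5. Since 7.02 < 12.833, we do not reject H₀.

7.02; do not reject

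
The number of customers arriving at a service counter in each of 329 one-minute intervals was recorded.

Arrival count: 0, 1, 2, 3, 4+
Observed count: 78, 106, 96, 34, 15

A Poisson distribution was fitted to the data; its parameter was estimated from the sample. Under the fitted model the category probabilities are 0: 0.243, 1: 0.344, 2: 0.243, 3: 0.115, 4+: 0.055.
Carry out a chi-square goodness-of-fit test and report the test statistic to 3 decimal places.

Expected counts E_i = n·p_i: 329×0.243 = 79.947, 329×0.344 = 113.176, 329×0.243 = 79.947, 329×0.115 = 37.835, 329×0.055 = 18.095.
χ² = (78−79.947)²/79.947 + (106−113.176)²/113.176 + (96−79.947)²/79.947 + (34−37.835)²/37.835 + (15−18.095)²/18.095
   = 0.0474 + 0.4550 + 3.2234 + 0.3887 + 0.5294
Sum = 4.644

4.644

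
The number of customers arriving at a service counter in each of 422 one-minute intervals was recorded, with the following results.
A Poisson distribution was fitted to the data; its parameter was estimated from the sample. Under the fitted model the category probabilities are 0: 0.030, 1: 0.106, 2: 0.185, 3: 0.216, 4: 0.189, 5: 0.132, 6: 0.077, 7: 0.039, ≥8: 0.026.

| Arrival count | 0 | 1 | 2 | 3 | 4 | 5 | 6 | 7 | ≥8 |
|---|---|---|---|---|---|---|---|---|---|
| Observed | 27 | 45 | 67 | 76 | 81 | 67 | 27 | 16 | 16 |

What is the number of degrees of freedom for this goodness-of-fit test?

7

There are k = 9 categories and 1 parameter estimated from the data, so df = 9 − 1 − 1 = 7.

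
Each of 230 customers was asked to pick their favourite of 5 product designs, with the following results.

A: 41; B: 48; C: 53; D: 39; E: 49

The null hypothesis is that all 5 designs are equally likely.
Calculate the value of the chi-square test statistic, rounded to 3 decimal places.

2.957

Under H₀ each category has probability 1/5, so each expected count is 230/5 = 46.
χ² = (41−46)²/46 + (48−46)²/46 + (53−46)²/46 + (39−46)²/46 + (49−46)²/46
   = 0.5435 + 0.0870 + 1.0652 + 1.0652 + 0.1957
Sum = 2.957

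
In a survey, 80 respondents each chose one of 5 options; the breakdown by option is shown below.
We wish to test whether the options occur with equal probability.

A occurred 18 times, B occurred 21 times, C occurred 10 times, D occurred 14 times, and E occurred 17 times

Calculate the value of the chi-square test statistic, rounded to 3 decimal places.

4.375

Under H₀ each category has probability 1/5, so each expected count is 80/5 = 16.
A: (18 − 16)²/16 = 4/16 = 0.2500
B: (21 − 16)²/16 = 25/16 = 1.5625
C: (10 − 16)²/16 = 36/16 = 2.2500
D: (14 − 16)²/16 = 4/16 = 0.2500
E: (17 − 16)²/16 = 1/16 = 0.0625
Sum = 4.375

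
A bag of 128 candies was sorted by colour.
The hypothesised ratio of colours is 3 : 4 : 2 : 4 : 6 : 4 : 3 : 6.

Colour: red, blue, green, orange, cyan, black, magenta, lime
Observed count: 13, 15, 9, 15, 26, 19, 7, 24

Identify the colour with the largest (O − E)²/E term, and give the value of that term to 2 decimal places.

Ratio total = 32. Expected counts: 128×3/32 = 12, 128×4/32 = 16, 128×2/32 = 8, 128×4/32 = 16, 128×6/32 = 24, 128×4/32 = 16, 128×3/32 = 12, 128×6/32 = 24.
cat          O        E   (O−E)²/E
red         13       12      0.083
blue        15       16      0.063
green        9        8      0.125
orange      15       16      0.063
cyan        26       24      0.167
black       19       16      0.563
magenta      7       12      2.083
lime        24       24      0.000
The largest term is for magenta: 2.08.

magenta, 2.08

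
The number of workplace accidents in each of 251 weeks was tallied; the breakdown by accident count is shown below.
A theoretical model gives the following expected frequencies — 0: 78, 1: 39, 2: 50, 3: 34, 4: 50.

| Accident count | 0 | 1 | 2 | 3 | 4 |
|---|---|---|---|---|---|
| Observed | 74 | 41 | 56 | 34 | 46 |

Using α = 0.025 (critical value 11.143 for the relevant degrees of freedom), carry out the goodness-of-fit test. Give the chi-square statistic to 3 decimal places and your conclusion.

1.348; do not reject

0: (74 − 78)²/78 = 16/78 = 0.2051
1: (41 − 39)²/39 = 4/39 = 0.1026
2: (56 − 50)²/50 = 36/50 = 0.7200
3: (34 − 34)²/34 = 0/34 = 0.0000
4: (46 − 50)²/50 = 16/50 = 0.3200
Sum = 1.348
df = 4. Since 1.348 < 11.143, we do not reject H₀.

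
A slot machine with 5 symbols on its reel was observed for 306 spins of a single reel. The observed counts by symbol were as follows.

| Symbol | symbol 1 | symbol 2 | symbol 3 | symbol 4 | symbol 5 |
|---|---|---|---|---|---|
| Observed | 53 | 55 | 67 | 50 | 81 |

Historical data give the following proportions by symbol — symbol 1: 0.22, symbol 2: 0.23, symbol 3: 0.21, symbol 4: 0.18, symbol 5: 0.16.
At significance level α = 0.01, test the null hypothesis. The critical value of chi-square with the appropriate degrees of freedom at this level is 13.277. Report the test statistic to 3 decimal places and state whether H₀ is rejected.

Expected counts E_i = n·p_i: 306×0.22 = 67.32, 306×0.23 = 70.38, 306×0.21 = 64.26, 306×0.18 = 55.08, 306×0.16 = 48.96.
cat           O        E   (O−E)²/E
symbol 1     53    67.32     3.0461
symbol 2     55    70.38     3.3610
symbol 3     67    64.26     0.1168
symbol 4     50    55.08     0.4685
symbol 5     81    48.96    20.9674
Sum = 27.960
df = 4. Since 27.960 > 13.277, we reject H₀.

27.960; reject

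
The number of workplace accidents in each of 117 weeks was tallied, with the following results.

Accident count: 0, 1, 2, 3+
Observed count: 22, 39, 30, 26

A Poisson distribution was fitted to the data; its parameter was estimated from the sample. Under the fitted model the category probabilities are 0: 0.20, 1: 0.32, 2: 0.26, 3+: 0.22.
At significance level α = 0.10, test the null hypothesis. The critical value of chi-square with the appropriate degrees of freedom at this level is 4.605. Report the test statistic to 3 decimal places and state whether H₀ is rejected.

0.157; do not reject

Expected counts E_i = n·p_i: 117×0.20 = 23.4, 117×0.32 = 37.44, 117×0.26 = 30.42, 117×0.22 = 25.74.
χ² = (22−23.4)²/23.4 + (39−37.44)²/37.44 + (30−30.42)²/30.42 + (26−25.74)²/25.74
   = 0.0838 + 0.0650 + 0.0058 + 0.0026
Sum = 0.157
df = 2. Since 0.157 < 4.605, we do not reject H₀.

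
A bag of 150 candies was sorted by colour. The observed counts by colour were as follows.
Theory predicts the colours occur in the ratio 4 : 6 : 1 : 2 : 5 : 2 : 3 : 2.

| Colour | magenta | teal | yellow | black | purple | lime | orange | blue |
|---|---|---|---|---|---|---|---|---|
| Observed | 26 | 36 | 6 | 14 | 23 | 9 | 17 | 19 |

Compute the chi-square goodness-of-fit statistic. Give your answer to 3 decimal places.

7.022

Ratio total = 25. Expected counts: 150×4/25 = 24, 150×6/25 = 36, 150×1/25 = 6, 150×2/25 = 12, 150×5/25 = 30, 150×2/25 = 12, 150×3/25 = 18, 150×2/25 = 12.
χ² = (26−24)²/24 + (36−36)²/36 + (6−6)²/6 + (14−12)²/12 + (23−30)²/30 + (9−12)²/12 + (17−18)²/18 + (19−12)²/12
   = 0.1667 + 0.0000 + 0.0000 + 0.3333 + 1.6333 + 0.7500 + 0.0556 + 4.0833
Sum = 7.022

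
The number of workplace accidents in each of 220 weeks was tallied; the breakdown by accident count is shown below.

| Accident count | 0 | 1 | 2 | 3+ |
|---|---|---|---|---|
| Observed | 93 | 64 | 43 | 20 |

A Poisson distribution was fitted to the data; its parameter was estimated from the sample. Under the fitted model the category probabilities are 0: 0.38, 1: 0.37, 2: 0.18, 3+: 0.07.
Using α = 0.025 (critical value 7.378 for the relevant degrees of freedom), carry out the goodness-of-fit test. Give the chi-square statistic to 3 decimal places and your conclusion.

6.442; do not reject

Expected counts E_i = n·p_i: 220×0.38 = 83.6, 220×0.37 = 81.4, 220×0.18 = 39.6, 220×0.07 = 15.4.
0: (93 − 83.6)²/83.6 = 88.36/83.6 = 1.0569
1: (64 − 81.4)²/81.4 = 302.76/81.4 = 3.7194
2: (43 − 39.6)²/39.6 = 11.56/39.6 = 0.2919
3+: (20 − 15.4)²/15.4 = 21.16/15.4 = 1.3740
Sum = 6.442
df = 2. Since 6.442 < 7.378, we do not reject H₀.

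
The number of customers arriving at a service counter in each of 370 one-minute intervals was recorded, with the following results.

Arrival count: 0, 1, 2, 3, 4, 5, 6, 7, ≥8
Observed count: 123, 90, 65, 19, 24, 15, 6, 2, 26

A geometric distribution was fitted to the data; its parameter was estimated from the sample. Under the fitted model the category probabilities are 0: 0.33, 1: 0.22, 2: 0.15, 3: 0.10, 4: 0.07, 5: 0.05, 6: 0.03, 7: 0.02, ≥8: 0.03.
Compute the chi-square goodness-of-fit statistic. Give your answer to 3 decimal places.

Expected counts E_i = n·p_i: 370×0.33 = 122.1, 370×0.22 = 81.4, 370×0.15 = 55.5, 370×0.10 = 37, 370×0.07 = 25.9, 370×0.05 = 18.5, 370×0.03 = 11.1, 370×0.02 = 7.4, 370×0.03 = 11.1.
cat         O        E   (O−E)²/E
0         123    122.1     0.0066
1          90     81.4     0.9086
2          65     55.5     1.6261
3          19       37     8.7568
4          24     25.9     0.1394
5          15     18.5     0.6622
6           6     11.1     2.3432
7           2      7.4     3.9405
≥8         26     11.1    20.0009
Sum = 38.384

38.384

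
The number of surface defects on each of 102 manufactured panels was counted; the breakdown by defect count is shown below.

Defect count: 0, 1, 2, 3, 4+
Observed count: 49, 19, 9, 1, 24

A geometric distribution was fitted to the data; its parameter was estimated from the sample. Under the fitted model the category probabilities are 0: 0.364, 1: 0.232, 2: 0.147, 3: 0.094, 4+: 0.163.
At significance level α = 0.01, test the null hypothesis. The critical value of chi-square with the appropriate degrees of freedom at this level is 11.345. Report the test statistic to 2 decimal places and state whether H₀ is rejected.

Expected counts E_i = n·p_i: 102×0.364 = 37.128, 102×0.232 = 23.664, 102×0.147 = 14.994, 102×0.094 = 9.588, 102×0.163 = 16.626.
cat         O        E   (O−E)²/E
0          49   37.128      3.796
1          19   23.664      0.919
2           9   14.994      2.396
3           1    9.588      7.692
4+         24   16.626      3.271
Sum = 18.07
df = 3. Since 18.07 > 11.345, we reject H₀.

18.07; reject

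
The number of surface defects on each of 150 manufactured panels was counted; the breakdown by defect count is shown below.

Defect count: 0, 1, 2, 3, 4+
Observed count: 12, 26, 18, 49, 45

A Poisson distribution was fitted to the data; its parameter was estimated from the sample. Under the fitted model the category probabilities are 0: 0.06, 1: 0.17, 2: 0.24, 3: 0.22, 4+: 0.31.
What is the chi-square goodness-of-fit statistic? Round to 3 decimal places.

17.816

Expected counts E_i = n·p_i: 150×0.06 = 9, 150×0.17 = 25.5, 150×0.24 = 36, 150×0.22 = 33, 150×0.31 = 46.5.
cat         O        E   (O−E)²/E
0          12        9     1.0000
1          26     25.5     0.0098
2          18       36     9.0000
3          49       33     7.7576
4+         45     46.5     0.0484
Sum = 17.816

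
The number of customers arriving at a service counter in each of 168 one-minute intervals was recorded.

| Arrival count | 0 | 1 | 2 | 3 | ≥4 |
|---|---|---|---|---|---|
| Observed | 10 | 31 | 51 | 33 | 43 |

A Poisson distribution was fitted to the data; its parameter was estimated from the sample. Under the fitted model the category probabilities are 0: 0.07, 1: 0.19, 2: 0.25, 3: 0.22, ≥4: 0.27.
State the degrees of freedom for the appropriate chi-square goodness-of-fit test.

3

There are k = 5 categories and 1 parameter estimated from the data, so df = 5 − 1 − 1 = 3.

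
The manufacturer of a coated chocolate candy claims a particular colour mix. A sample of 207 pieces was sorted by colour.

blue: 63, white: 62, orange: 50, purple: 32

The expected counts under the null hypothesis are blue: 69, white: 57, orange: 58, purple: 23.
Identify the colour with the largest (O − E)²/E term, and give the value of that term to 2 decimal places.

purple, 3.52

blue: (63 − 69)²/69 = 36/69 = 0.522
white: (62 − 57)²/57 = 25/57 = 0.439
orange: (50 − 58)²/58 = 64/58 = 1.103
purple: (32 − 23)²/23 = 81/23 = 3.522
The largest term is for purple: 3.52.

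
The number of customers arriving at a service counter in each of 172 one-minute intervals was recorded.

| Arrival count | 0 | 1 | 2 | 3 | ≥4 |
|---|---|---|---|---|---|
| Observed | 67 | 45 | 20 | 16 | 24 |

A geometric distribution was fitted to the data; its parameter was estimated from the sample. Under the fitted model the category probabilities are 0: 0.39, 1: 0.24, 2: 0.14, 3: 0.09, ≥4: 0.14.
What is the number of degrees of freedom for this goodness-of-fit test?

There are k = 5 categories and 1 parameter estimated from the data, so df = 5 − 1 − 1 = 3.

3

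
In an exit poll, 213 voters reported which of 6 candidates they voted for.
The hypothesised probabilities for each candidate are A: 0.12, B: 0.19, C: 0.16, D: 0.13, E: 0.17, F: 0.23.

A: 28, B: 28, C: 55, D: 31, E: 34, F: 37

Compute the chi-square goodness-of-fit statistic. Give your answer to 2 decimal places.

20.38

Expected counts E_i = n·p_i: 213×0.12 = 25.56, 213×0.19 = 40.47, 213×0.16 = 34.08, 213×0.13 = 27.69, 213×0.17 = 36.21, 213×0.23 = 48.99.
A: (28 − 25.56)²/25.56 = 5.9536/25.56 = 0.233
B: (28 − 40.47)²/40.47 = 155.5009/40.47 = 3.842
C: (55 − 34.08)²/34.08 = 437.6464/34.08 = 12.842
D: (31 − 27.69)²/27.69 = 10.9561/27.69 = 0.396
E: (34 − 36.21)²/36.21 = 4.8841/36.21 = 0.135
F: (37 − 48.99)²/48.99 = 143.7601/48.99 = 2.934
Sum = 20.38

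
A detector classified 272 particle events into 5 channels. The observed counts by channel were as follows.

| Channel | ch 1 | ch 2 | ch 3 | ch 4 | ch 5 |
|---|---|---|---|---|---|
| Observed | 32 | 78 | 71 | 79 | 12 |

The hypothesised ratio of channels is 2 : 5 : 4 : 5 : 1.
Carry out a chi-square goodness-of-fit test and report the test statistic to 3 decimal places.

Ratio total = 17. Expected counts: 272×2/17 = 32, 272×5/17 = 80, 272×4/17 = 64, 272×5/17 = 80, 272×1/17 = 16.
ch 1: (32 − 32)²/32 = 0/32 = 0.0000
ch 2: (78 − 80)²/80 = 4/80 = 0.0500
ch 3: (71 − 64)²/64 = 49/64 = 0.7656
ch 4: (79 − 80)²/80 = 1/80 = 0.0125
ch 5: (12 − 16)²/16 = 16/16 = 1.0000
Sum = 1.828

1.828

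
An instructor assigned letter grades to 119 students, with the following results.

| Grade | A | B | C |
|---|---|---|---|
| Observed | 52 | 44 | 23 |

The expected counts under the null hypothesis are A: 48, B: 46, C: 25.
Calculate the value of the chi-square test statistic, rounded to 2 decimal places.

0.58

A: (52 − 48)²/48 = 16/48 = 0.333
B: (44 − 46)²/46 = 4/46 = 0.087
C: (23 − 25)²/25 = 4/25 = 0.160
Sum = 0.58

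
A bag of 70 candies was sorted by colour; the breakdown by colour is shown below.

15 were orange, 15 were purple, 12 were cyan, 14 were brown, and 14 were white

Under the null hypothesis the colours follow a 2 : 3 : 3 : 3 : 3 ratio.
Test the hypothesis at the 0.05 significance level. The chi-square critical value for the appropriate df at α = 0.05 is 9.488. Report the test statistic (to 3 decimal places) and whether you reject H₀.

3.233; do not reject

Ratio total = 14. Expected counts: 70×2/14 = 10, 70×3/14 = 15, 70×3/14 = 15, 70×3/14 = 15, 70×3/14 = 15.
cat         O        E   (O−E)²/E
orange     15       10     2.5000
purple     15       15     0.0000
cyan       12       15     0.6000
brown      14       15     0.0667
white      14       15     0.0667
Sum = 3.233
df = 4. Since 3.233 < 9.488, we do not reject H₀.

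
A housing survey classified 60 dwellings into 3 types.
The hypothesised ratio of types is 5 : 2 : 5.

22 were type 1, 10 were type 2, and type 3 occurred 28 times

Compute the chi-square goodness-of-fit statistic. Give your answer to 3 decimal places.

Ratio total = 12. Expected counts: 60×5/12 = 25, 60×2/12 = 10, 60×5/12 = 25.
type 1: (22 − 25)²/25 = 9/25 = 0.3600
type 2: (10 − 10)²/10 = 0/10 = 0.0000
type 3: (28 − 25)²/25 = 9/25 = 0.3600
Sum = 0.720

0.720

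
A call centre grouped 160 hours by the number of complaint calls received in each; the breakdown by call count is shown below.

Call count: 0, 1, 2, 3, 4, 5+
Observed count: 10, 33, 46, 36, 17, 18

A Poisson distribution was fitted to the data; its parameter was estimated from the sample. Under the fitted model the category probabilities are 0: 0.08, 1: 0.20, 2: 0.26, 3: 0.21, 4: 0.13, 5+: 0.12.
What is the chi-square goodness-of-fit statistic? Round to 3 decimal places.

2.050

Expected counts E_i = n·p_i: 160×0.08 = 12.8, 160×0.20 = 32, 160×0.26 = 41.6, 160×0.21 = 33.6, 160×0.13 = 20.8, 160×0.12 = 19.2.
cat         O        E   (O−E)²/E
0          10     12.8     0.6125
1          33       32     0.0313
2          46     41.6     0.4654
3          36     33.6     0.1714
4          17     20.8     0.6942
5+         18     19.2     0.0750
Sum = 2.050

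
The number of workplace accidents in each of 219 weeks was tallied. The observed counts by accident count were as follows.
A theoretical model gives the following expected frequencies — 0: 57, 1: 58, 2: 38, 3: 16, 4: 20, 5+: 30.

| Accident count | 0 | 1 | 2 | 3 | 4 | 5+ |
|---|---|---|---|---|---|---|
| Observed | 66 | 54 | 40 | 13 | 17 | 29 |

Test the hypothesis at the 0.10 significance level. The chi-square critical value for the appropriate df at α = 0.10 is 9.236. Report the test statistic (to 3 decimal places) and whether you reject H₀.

0: (66 − 57)²/57 = 81/57 = 1.4211
1: (54 − 58)²/58 = 16/58 = 0.2759
2: (40 − 38)²/38 = 4/38 = 0.1053
3: (13 − 16)²/16 = 9/16 = 0.5625
4: (17 − 20)²/20 = 9/20 = 0.4500
5+: (29 − 30)²/30 = 1/30 = 0.0333
Sum = 2.848
df = 5. Since 2.848 < 9.236, we do not reject H₀.

2.848; do not reject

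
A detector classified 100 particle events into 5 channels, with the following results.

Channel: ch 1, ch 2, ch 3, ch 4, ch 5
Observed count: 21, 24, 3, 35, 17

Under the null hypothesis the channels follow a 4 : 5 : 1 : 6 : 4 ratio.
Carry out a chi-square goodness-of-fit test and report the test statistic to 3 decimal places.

2.173

Ratio total = 20. Expected counts: 100×4/20 = 20, 100×5/20 = 25, 100×1/20 = 5, 100×6/20 = 30, 100×4/20 = 20.
χ² = (21−20)²/20 + (24−25)²/25 + (3−5)²/5 + (35−30)²/30 + (17−20)²/20
   = 0.0500 + 0.0400 + 0.8000 + 0.8333 + 0.4500
Sum = 2.173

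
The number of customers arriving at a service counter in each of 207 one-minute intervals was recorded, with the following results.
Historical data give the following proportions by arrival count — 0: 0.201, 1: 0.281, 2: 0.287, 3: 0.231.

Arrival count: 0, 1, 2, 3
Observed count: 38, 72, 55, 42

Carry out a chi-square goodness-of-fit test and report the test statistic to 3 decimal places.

4.637

Expected counts E_i = n·p_i: 207×0.201 = 41.607, 207×0.281 = 58.167, 207×0.287 = 59.409, 207×0.231 = 47.817.
χ² = (38−41.607)²/41.607 + (72−58.167)²/58.167 + (55−59.409)²/59.409 + (42−47.817)²/47.817
   = 0.3127 + 3.2897 + 0.3272 + 0.7076
Sum = 4.637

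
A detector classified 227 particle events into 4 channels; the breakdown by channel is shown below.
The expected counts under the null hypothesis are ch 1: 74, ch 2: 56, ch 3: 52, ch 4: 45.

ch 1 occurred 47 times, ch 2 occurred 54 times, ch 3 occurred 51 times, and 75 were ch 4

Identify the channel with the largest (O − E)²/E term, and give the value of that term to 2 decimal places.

cat         O        E   (O−E)²/E
ch 1       47       74      9.851
ch 2       54       56      0.071
ch 3       51       52      0.019
ch 4       75       45     20.000
The largest term is for ch 4: 20.00.

ch 4, 20.00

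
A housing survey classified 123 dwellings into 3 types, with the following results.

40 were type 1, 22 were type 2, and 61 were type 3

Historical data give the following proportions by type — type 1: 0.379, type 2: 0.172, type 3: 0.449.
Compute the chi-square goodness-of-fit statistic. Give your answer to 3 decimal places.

Expected counts E_i = n·p_i: 123×0.379 = 46.617, 123×0.172 = 21.156, 123×0.449 = 55.227.
type 1: (40 − 46.617)²/46.617 = 43.784689/46.617 = 0.9392
type 2: (22 − 21.156)²/21.156 = 0.712336/21.156 = 0.0337
type 3: (61 − 55.227)²/55.227 = 33.327529/55.227 = 0.6035
Sum = 1.576

1.576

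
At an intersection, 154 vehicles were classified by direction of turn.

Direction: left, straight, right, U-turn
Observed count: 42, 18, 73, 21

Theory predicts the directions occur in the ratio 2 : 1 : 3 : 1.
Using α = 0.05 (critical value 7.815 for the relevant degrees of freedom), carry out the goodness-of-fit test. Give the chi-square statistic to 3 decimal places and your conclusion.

Ratio total = 7. Expected counts: 154×2/7 = 44, 154×1/7 = 22, 154×3/7 = 66, 154×1/7 = 22.
χ² = (42−44)²/44 + (18−22)²/22 + (73−66)²/66 + (21−22)²/22
   = 0.0909 + 0.7273 + 0.7424 + 0.0455
Sum = 1.606
df = 3. Since 1.606 < 7.815, we do not reject H₀.

1.606; do not reject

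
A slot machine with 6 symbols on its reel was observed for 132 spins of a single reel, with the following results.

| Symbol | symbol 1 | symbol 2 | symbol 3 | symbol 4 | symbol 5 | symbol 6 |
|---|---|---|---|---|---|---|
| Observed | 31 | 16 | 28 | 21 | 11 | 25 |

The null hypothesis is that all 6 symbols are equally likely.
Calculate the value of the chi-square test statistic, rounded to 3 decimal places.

Expected count for each of the 6 categories: 132/6 = 22.
cat           O        E   (O−E)²/E
symbol 1     31       22     3.6818
symbol 2     16       22     1.6364
symbol 3     28       22     1.6364
symbol 4     21       22     0.0455
symbol 5     11       22     5.5000
symbol 6     25       22     0.4091
Sum = 12.909

12.909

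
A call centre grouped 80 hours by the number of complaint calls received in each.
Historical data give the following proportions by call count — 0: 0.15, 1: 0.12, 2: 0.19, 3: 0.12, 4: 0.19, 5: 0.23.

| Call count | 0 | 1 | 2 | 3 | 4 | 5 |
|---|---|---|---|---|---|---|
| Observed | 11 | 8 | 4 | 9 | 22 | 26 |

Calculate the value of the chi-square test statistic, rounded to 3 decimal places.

Expected counts E_i = n·p_i: 80×0.15 = 12, 80×0.12 = 9.6, 80×0.19 = 15.2, 80×0.12 = 9.6, 80×0.19 = 15.2, 80×0.23 = 18.4.
χ² = (11−12)²/12 + (8−9.6)²/9.6 + (4−15.2)²/15.2 + (9−9.6)²/9.6 + (22−15.2)²/15.2 + (26−18.4)²/18.4
   = 0.0833 + 0.2667 + 8.2526 + 0.0375 + 3.0421 + 3.1391
Sum = 14.821

14.821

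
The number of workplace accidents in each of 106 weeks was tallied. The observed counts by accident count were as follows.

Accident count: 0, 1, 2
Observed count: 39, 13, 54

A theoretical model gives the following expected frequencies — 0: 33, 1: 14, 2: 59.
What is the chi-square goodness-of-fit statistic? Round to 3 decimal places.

0: (39 − 33)²/33 = 36/33 = 1.0909
1: (13 − 14)²/14 = 1/14 = 0.0714
2: (54 − 59)²/59 = 25/59 = 0.4237
Sum = 1.586

1.586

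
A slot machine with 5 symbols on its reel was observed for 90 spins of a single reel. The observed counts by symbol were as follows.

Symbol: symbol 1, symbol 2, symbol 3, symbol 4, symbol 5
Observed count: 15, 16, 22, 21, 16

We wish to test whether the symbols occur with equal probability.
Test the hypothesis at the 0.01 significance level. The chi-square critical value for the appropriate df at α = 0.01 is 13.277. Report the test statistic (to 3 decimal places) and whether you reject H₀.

2.333; do not reject

Expected count for each of the 5 categories: 90/5 = 18.
χ² = (15−18)²/18 + (16−18)²/18 + (22−18)²/18 + (21−18)²/18 + (16−18)²/18
   = 0.5000 + 0.2222 + 0.8889 + 0.5000 + 0.2222
Sum = 2.333
df = 4. Since 2.333 < 13.277, we do not reject H₀.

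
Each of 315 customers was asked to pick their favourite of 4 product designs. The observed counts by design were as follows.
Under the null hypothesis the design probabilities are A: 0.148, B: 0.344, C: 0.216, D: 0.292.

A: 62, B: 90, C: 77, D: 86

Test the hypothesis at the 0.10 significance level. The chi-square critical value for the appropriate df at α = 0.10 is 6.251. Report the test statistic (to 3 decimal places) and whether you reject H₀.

Expected counts E_i = n·p_i: 315×0.148 = 46.62, 315×0.344 = 108.36, 315×0.216 = 68.04, 315×0.292 = 91.98.
χ² = (62−46.62)²/46.62 + (90−108.36)²/108.36 + (77−68.04)²/68.04 + (86−91.98)²/91.98
   = 5.0739 + 3.1108 + 1.1799 + 0.3888
Sum = 9.753
df = 3. Since 9.753 > 6.251, we reject H₀.

9.753; reject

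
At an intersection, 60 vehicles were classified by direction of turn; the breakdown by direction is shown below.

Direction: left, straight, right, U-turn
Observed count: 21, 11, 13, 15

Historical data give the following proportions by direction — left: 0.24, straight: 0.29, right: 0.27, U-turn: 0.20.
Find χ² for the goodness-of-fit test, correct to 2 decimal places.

Expected counts E_i = n·p_i: 60×0.24 = 14.4, 60×0.29 = 17.4, 60×0.27 = 16.2, 60×0.20 = 12.
cat           O        E   (O−E)²/E
left         21     14.4      3.025
straight     11     17.4      2.354
right        13     16.2      0.632
U-turn       15       12      0.750
Sum = 6.76

6.76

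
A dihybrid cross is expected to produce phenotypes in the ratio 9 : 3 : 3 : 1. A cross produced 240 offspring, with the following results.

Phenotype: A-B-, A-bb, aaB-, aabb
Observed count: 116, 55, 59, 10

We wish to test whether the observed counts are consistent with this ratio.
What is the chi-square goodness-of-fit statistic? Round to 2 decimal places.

Ratio total = 16. Expected counts: 240×9/16 = 135, 240×3/16 = 45, 240×3/16 = 45, 240×1/16 = 15.
A-B-: (116 − 135)²/135 = 361/135 = 2.674
A-bb: (55 − 45)²/45 = 100/45 = 2.222
aaB-: (59 − 45)²/45 = 196/45 = 4.356
aabb: (10 − 15)²/15 = 25/15 = 1.667
Sum = 10.92

10.92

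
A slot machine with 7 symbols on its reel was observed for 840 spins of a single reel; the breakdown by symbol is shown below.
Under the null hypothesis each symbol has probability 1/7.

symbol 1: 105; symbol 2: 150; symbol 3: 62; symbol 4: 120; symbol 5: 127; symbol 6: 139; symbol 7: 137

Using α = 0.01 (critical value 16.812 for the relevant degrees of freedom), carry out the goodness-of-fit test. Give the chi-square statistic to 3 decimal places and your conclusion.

43.233; reject

Under H₀ each category has probability 1/7, so each expected count is 840/7 = 120.
cat           O        E   (O−E)²/E
symbol 1    105      120     1.8750
symbol 2    150      120     7.5000
symbol 3     62      120    28.0333
symbol 4    120      120     0.0000
symbol 5    127      120     0.4083
symbol 6    139      120     3.0083
symbol 7    137      120     2.4083
Sum = 43.233
df = 6. Since 43.233 > 16.812, we reject H₀.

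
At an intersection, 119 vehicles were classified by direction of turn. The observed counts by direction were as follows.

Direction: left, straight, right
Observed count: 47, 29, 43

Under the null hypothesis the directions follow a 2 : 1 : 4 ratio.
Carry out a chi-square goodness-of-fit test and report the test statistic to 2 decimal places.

Ratio total = 7. Expected counts: 119×2/7 = 34, 119×1/7 = 17, 119×4/7 = 68.
left: (47 − 34)²/34 = 169/34 = 4.971
straight: (29 − 17)²/17 = 144/17 = 8.471
right: (43 − 68)²/68 = 625/68 = 9.191
Sum = 22.63

22.63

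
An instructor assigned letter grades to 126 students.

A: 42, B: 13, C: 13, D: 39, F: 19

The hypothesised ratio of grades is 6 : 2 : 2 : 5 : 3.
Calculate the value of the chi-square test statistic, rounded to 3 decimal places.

0.790

Ratio total = 18. Expected counts: 126×6/18 = 42, 126×2/18 = 14, 126×2/18 = 14, 126×5/18 = 35, 126×3/18 = 21.
χ² = (42−42)²/42 + (13−14)²/14 + (13−14)²/14 + (39−35)²/35 + (19−21)²/21
   = 0.0000 + 0.0714 + 0.0714 + 0.4571 + 0.1905
Sum = 0.790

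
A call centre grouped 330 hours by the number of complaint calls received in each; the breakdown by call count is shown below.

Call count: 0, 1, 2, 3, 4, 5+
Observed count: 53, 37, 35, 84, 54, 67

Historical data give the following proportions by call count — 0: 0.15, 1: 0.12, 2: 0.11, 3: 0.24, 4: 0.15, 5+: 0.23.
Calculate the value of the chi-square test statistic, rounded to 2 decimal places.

Expected counts E_i = n·p_i: 330×0.15 = 49.5, 330×0.12 = 39.6, 330×0.11 = 36.3, 330×0.24 = 79.2, 330×0.15 = 49.5, 330×0.23 = 75.9.
cat         O        E   (O−E)²/E
0          53     49.5      0.247
1          37     39.6      0.171
2          35     36.3      0.047
3          84     79.2      0.291
4          54     49.5      0.409
5+         67     75.9      1.044
Sum = 2.21

2.21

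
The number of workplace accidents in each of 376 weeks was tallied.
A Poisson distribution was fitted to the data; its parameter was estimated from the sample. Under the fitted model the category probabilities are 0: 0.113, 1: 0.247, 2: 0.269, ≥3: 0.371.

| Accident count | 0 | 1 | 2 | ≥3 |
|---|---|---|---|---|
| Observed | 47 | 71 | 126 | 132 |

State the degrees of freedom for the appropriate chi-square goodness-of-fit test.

2

There are k = 4 categories and 1 parameter estimated from the data, so df = 4 − 1 − 1 = 2.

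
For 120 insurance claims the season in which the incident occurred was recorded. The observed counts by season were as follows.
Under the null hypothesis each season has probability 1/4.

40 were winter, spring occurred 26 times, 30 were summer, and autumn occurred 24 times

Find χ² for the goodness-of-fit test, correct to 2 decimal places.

Expected count for each of the 4 categories: 120/4 = 30.
χ² = (40−30)²/30 + (26−30)²/30 + (30−30)²/30 + (24−30)²/30
   = 3.333 + 0.533 + 0.000 + 1.200
Sum = 5.07

5.07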